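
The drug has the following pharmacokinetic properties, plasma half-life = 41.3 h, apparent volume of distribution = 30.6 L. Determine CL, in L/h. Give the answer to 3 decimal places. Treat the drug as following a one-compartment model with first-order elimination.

k = ln2 / t½ = 0.693147 / 41.3 = 0.01678 h⁻¹
CL = k × Vd = 0.01678 × 30.6 = 0.5135 L/h

0.514 L/h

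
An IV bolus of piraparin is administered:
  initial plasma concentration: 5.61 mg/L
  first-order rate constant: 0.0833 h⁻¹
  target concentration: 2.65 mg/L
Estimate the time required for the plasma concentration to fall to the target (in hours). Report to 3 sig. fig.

9.00 h

t = ln(C₀ / C) / k = ln(5.610 / 2.65) / 0.08330
  = ln(2.117) / 0.08330 = 0.7500 / 0.08330 = 9.004 h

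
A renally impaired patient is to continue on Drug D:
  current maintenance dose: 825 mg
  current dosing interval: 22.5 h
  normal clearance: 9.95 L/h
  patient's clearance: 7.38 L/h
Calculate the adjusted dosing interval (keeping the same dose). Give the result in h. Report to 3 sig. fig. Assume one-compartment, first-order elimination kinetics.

30.3 h

To keep the same average steady-state level, dosing rate must scale with clearance.
CL ratio = 7.38 / 9.95 = 0.7417
New interval (same dose) = 22.5 / 0.7417 = 30.34 h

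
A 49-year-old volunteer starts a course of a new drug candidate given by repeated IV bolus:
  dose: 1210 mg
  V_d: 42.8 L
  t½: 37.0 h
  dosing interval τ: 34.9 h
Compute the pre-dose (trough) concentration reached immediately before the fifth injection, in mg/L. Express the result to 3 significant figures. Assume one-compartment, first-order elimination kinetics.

C₀ per dose = Dose / Vd = 1210 / 42.8 = 28.27 mg/L
k = ln2 / t½ = 0.693147 / 37.0 = 0.01873 h⁻¹
Fraction remaining after one interval: r = e^(−kτ) = e^(−0.01873 × 34.9) = 0.5201
Before dose 5, 4 doses have been given (aged 1τ, 2τ, 3τ, 4τ).
C_trough = C₀ × (r + r² + … + r^4) = C₀ × r(1−r^4)/(1−r)
        = 28.27 × 0.5201 × (1 − 0.07317) / (1 − 0.5201) = 28.40 mg/L

28.4 mg/L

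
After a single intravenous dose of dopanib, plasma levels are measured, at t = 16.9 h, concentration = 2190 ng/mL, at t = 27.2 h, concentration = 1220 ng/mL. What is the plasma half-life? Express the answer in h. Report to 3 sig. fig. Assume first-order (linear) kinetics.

k = ln(C₁/C₂) / (t₂ − t₁) = ln(2190/1220) / (27.2 − 16.9)
  = 0.5851 / 10.30 = 0.05681 h⁻¹
t½ = ln2 / k = 0.693147 / 0.05681 = 12.20 h

12.2 h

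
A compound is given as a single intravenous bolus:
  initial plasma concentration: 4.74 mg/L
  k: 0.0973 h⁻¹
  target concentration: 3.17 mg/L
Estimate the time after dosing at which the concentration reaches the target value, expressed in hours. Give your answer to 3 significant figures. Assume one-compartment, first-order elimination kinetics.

t = ln(C₀ / C) / k = ln(4.740 / 3.17) / 0.09730
  = ln(1.495) / 0.09730 = 0.4021 / 0.09730 = 4.133 h

4.13 h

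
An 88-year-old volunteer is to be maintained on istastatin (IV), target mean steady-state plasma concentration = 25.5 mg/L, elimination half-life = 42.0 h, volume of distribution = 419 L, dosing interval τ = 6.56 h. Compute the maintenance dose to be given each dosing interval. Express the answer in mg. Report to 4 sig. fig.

k = ln2 / t½ = 0.693147 / 42.0 = 0.01650 h⁻¹
CL = k × Vd = 0.01650 × 419 = 6.914 L/h
At steady state, Dose/τ = Css × CL.
Dose = Css × CL × τ = 25.5 × 6.914 × 6.56 = 1157 mg

1157 mg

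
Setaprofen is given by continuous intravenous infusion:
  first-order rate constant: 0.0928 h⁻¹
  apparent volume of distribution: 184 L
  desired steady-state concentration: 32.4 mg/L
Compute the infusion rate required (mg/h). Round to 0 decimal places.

553 mg/h

CL = k × Vd = 0.09280 × 184 = 17.08 L/h
At steady state, infusion rate R₀ = Css × CL = 32.4 × 17.08 = 553.4 mg/h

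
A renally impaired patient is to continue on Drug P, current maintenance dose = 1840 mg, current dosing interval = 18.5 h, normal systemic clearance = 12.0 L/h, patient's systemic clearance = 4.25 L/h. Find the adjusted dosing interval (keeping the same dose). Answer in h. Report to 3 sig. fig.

To keep the same average steady-state level, dosing rate must scale with clearance.
CL ratio = 4.25 / 12.0 = 0.3542
New interval (same dose) = 18.5 / 0.3542 = 52.23 h

52.2 h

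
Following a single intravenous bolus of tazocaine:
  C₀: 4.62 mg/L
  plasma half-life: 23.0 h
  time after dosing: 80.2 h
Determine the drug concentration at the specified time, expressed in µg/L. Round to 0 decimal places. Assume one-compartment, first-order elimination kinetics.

k = ln2 / t½ = 0.693147 / 23.0 = 0.03014 h⁻¹
C = C₀ · e^(−k·t) = 4.620 × e^(−0.03014 × 80.2)
  = 4.620 × 0.08917 = 0.4120 mg/L
Convert: 0.4120 mg/L × 1000 = 412.0 µg/L

412 µg/L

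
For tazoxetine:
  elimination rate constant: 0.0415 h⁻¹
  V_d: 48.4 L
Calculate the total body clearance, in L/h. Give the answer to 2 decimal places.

CL = k × Vd = 0.0415 × 48.4 = 2.009 L/h

2.01 L/h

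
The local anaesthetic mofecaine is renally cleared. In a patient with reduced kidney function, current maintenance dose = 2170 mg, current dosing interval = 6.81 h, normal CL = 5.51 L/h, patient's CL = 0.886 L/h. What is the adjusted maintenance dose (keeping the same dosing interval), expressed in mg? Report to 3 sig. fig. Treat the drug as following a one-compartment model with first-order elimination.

To keep the same average steady-state level, dosing rate must scale with clearance.
CL ratio = 0.886 / 5.51 = 0.1608
New dose (same interval) = 2170 × 0.1608 = 348.9 mg

349 mg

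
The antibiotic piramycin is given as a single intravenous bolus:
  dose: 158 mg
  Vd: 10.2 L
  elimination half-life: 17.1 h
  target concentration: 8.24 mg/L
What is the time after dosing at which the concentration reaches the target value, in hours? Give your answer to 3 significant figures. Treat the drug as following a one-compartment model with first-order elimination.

C₀ = Dose / Vd = 158.0 / 10.2 = 15.49 mg/L
k = ln2 / t½ = 0.693147 / 17.1 = 0.04053 h⁻¹
t = ln(C₀ / C) / k = ln(15.49 / 8.24) / 0.04053
  = ln(1.880) / 0.04053 = 0.6313 / 0.04053 = 15.58 h

15.6 h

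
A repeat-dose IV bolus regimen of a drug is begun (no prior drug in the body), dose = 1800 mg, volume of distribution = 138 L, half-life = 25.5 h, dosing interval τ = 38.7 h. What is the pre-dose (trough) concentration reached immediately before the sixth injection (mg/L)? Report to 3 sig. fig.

C₀ per dose = Dose / Vd = 1800 / 138 = 13.04 mg/L
k = ln2 / t½ = 0.693147 / 25.5 = 0.02718 h⁻¹
Fraction remaining after one interval: r = e^(−kτ) = e^(−0.02718 × 38.7) = 0.3493
Before dose 6, 5 doses have been given (aged 1τ, 2τ, 3τ, 4τ, 5τ).
C_trough = C₀ × (r + r² + … + r^5) = C₀ × r(1−r^5)/(1−r)
        = 13.04 × 0.3493 × (1 − 0.005200) / (1 − 0.3493) = 6.964 mg/L

6.96 mg/L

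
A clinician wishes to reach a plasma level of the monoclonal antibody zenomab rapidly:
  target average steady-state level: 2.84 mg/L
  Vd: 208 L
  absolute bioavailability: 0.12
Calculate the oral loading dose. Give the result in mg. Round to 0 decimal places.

LD = Css × Vd / F = 2.84 × 208 / 0.12 = 4923 mg

4923 mg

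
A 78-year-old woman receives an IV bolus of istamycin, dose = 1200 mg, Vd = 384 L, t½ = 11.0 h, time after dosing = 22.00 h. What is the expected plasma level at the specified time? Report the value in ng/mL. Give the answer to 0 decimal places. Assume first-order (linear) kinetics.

C₀ = Dose / Vd = 1200 / 384 = 3.125 mg/L
k = ln2 / t½ = 0.693147 / 11.0 = 0.06301 h⁻¹
t / t½ = 22.00 / 11.0 = 2 half-lives
C = C₀ × (1/2)^2 = 3.125 × 0.2500 = 0.7813 mg/L
Convert: 0.7813 mg/L × 1000 = 781.3 ng/mL

781 ng/mL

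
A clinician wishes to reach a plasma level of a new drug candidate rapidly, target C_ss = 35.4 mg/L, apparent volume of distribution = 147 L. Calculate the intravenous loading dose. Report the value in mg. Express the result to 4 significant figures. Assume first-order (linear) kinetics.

LD = Css × Vd = 35.4 × 147 = 5204 mg

5204 mg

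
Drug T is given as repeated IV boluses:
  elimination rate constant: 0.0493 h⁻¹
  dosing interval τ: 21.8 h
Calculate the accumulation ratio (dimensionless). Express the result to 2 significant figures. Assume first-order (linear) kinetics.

1.5

e^(−kτ) = e^(−0.04930 × 21.8) = 0.3414
Accumulation ratio R = 1 / (1 − e^(−kτ)) = 1 / (1 − 0.3414) = 1.518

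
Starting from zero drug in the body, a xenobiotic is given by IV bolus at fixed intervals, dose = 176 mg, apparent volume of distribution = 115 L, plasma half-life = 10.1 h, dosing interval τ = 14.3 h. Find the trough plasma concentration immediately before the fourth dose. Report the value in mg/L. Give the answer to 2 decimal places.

0.87 mg/L

C₀ per dose = Dose / Vd = 176 / 115 = 1.530 mg/L
k = ln2 / t½ = 0.693147 / 10.1 = 0.06863 h⁻¹
Fraction remaining after one interval: r = e^(−kτ) = e^(−0.06863 × 14.3) = 0.3748
Before dose 4, 3 doses have been given (aged 1τ, 2τ, 3τ).
C_trough = C₀ × (r + r² + … + r^3) = C₀ × r(1−r^3)/(1−r)
        = 1.530 × 0.3748 × (1 − 0.05265) / (1 − 0.3748) = 0.8689 mg/L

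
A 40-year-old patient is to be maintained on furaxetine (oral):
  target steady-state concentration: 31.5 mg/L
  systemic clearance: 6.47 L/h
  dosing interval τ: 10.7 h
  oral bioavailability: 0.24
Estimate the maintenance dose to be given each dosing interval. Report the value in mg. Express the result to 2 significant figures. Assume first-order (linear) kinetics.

At steady state, F × (Dose/τ) = Css × CL.
Dose = Css × CL × τ / F = 31.5 × 6.470 × 10.7 / 0.24 = 9086 mg

9100 mg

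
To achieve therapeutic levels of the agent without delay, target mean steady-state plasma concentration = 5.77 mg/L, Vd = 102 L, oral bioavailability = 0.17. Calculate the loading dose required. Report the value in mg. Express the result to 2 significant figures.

LD = Css × Vd / F = 5.77 × 102 / 0.17 = 3462 mg

3500 mg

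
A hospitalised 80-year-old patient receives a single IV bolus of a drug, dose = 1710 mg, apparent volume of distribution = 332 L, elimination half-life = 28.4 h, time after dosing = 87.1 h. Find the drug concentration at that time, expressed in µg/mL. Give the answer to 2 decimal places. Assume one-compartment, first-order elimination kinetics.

C₀ = Dose / Vd = 1710 / 332 = 5.151 mg/L
k = ln2 / t½ = 0.693147 / 28.4 = 0.02441 h⁻¹
C = C₀ · e^(−k·t) = 5.151 × e^(−0.02441 × 87.1)
  = 5.151 × 0.1193 = 0.6145 mg/L
(0.6145 mg/L = 0.6145 µg/mL)

0.61 µg/mL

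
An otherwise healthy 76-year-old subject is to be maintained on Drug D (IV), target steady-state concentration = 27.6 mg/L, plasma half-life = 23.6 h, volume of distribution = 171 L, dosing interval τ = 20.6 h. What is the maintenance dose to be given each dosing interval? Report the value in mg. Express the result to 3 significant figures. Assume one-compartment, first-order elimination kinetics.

2860 mg

k = ln2 / t½ = 0.693147 / 23.6 = 0.02937 h⁻¹
CL = k × Vd = 0.02937 × 171 = 5.022 L/h
At steady state, Dose/τ = Css × CL.
Dose = Css × CL × τ = 27.6 × 5.022 × 20.6 = 2855 mg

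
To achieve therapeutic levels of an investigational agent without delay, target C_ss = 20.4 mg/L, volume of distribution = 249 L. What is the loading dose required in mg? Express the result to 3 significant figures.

LD = Css × Vd = 20.4 × 249 = 5080 mg

5080 mg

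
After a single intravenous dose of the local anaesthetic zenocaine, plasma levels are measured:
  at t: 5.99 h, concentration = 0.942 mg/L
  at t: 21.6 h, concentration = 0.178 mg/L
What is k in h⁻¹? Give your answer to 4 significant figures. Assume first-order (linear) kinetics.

k = ln(C₁/C₂) / (t₂ − t₁) = ln(0.942/0.178) / (21.6 − 5.99)
  = 1.666 / 15.61 = 0.1067 h⁻¹

0.1067 h⁻¹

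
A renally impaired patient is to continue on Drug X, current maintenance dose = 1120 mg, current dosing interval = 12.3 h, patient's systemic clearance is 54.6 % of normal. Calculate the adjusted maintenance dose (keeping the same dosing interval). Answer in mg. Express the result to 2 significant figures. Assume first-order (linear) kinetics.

To keep the same average steady-state level, dosing rate must scale with clearance.
CL ratio = 54.6 / 100 = 0.5460
New dose (same interval) = 1120 × 0.5460 = 611.5 mg

610 mg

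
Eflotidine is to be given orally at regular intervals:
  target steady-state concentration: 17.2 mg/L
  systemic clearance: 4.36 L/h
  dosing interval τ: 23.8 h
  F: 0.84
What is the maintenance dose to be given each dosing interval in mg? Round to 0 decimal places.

At steady state, F × (Dose/τ) = Css × CL.
Dose = Css × CL × τ / F = 17.2 × 4.360 × 23.8 / 0.84 = 2125 mg

2125 mg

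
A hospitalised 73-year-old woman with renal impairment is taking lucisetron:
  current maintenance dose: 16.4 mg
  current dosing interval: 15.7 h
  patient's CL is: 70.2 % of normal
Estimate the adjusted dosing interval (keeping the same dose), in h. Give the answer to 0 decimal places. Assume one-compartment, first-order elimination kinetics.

To keep the same average steady-state level, dosing rate must scale with clearance.
CL ratio = 70.2 / 100 = 0.7020
New interval (same dose) = 15.7 / 0.7020 = 22.36 h

22 h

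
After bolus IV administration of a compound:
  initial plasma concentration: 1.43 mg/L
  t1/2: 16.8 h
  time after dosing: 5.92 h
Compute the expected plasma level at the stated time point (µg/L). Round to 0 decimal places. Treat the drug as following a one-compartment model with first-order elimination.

k = ln2 / t½ = 0.693147 / 16.8 = 0.04126 h⁻¹
C = C₀ · e^(−k·t) = 1.430 × e^(−0.04126 × 5.92)
  = 1.430 × 0.7833 = 1.120 mg/L
Convert: 1.120 mg/L × 1000 = 1120 µg/L

1120 µg/L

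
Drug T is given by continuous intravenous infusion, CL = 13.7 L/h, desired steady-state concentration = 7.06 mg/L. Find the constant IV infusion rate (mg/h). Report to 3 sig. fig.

At steady state, infusion rate R₀ = Css × CL = 7.06 × 13.70 = 96.72 mg/h

96.7 mg/h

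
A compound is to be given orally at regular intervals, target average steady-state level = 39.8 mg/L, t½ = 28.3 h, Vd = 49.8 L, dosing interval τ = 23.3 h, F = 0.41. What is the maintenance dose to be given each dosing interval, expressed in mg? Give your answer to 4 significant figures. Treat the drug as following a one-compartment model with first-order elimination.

2759 mg

k = ln2 / t½ = 0.693147 / 28.3 = 0.02449 h⁻¹
CL = k × Vd = 0.02449 × 49.8 = 1.220 L/h
At steady state, F × (Dose/τ) = Css × CL.
Dose = Css × CL × τ / F = 39.8 × 1.220 × 23.3 / 0.41 = 2759 mg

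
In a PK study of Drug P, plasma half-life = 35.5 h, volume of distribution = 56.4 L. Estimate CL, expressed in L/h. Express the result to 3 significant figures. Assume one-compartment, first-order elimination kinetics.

1.10 L/h

k = ln2 / t½ = 0.693147 / 35.5 = 0.01953 h⁻¹
CL = k × Vd = 0.01953 × 56.4 = 1.101 L/h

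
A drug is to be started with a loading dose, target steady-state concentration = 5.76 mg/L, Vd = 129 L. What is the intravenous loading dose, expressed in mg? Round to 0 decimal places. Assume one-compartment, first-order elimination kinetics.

743 mg

LD = Css × Vd = 5.76 × 129 = 743.0 mg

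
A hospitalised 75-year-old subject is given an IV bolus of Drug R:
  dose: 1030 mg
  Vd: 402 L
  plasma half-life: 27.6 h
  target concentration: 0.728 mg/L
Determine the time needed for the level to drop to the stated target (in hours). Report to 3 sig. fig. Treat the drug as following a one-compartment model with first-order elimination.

C₀ = Dose / Vd = 1030 / 402 = 2.562 mg/L
k = ln2 / t½ = 0.693147 / 27.6 = 0.02511 h⁻¹
t = ln(C₀ / C) / k = ln(2.562 / 0.728) / 0.02511
  = ln(3.519) / 0.02511 = 1.258 / 0.02511 = 50.10 h

50.1 h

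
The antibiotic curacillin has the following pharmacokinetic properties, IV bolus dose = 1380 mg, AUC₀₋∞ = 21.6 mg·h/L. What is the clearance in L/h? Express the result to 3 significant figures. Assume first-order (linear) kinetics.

63.9 L/h

CL = Dose / AUC = 1380 / 21.6 = 63.89 L/h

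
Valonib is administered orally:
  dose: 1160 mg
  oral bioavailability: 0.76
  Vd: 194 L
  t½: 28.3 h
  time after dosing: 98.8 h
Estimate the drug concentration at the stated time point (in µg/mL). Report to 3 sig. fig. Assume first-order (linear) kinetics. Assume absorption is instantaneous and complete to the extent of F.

Amount reaching circulation = F × Dose = 0.76 × 1160 = 881.6 mg
C₀ = F·Dose / Vd = 881.6 / 194 = 4.544 mg/L
k = ln2 / t½ = 0.693147 / 28.3 = 0.02449 h⁻¹
C = C₀ · e^(−k·t) = 4.544 × e^(−0.02449 × 98.8)
  = 4.544 × 0.08896 = 0.4042 mg/L
(0.4042 mg/L = 0.4042 µg/mL)

0.404 µg/mL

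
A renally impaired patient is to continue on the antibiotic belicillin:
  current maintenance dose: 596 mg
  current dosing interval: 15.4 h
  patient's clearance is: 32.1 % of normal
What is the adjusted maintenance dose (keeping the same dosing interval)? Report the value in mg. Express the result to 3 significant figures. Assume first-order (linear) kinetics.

To keep the same average steady-state level, dosing rate must scale with clearance.
CL ratio = 32.1 / 100 = 0.3210
New dose (same interval) = 596 × 0.3210 = 191.3 mg

191 mg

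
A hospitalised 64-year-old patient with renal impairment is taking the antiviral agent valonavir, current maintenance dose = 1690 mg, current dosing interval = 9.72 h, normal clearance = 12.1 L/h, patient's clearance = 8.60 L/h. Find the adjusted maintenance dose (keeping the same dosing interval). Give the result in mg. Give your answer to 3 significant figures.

1200 mg

To keep the same average steady-state level, dosing rate must scale with clearance.
CL ratio = 8.60 / 12.1 = 0.7107
New dose (same interval) = 1690 × 0.7107 = 1201 mg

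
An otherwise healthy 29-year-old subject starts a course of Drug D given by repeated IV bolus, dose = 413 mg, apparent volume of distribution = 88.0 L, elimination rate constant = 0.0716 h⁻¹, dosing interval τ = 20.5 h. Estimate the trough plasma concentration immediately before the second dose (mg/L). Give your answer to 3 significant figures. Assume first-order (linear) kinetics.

C₀ per dose = Dose / Vd = 413 / 88.0 = 4.693 mg/L
Fraction remaining after one interval: r = e^(−kτ) = e^(−0.07160 × 20.5) = 0.2304
Before dose 2, 1 dose has been given (aged 1τ).
C_trough = C₀ × r = 4.693 × 0.2304 = 1.081 mg/L

1.08 mg/L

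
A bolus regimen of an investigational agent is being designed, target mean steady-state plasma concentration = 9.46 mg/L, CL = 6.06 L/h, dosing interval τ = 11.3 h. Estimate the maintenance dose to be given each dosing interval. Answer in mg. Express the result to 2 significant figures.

650 mg

At steady state, Dose/τ = Css × CL.
Dose = Css × CL × τ = 9.46 × 6.060 × 11.3 = 647.8 mg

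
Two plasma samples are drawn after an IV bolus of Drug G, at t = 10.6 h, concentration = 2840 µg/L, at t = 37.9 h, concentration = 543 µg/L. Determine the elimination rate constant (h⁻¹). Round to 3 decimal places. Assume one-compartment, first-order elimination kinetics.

0.061 h⁻¹

k = ln(C₁/C₂) / (t₂ − t₁) = ln(2840/543) / (37.9 − 10.6)
  = 1.654 / 27.30 = 0.06059 h⁻¹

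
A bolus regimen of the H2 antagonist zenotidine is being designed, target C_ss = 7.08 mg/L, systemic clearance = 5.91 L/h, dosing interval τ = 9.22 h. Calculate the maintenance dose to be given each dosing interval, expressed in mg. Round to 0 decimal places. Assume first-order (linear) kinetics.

386 mg

At steady state, Dose/τ = Css × CL.
Dose = Css × CL × τ = 7.08 × 5.910 × 9.22 = 385.8 mg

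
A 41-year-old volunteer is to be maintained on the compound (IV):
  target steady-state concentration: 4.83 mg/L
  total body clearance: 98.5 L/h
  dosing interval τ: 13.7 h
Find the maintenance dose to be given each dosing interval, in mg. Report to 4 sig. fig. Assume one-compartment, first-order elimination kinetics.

At steady state, Dose/τ = Css × CL.
Dose = Css × CL × τ = 4.83 × 98.50 × 13.7 = 6518 mg

6518 mg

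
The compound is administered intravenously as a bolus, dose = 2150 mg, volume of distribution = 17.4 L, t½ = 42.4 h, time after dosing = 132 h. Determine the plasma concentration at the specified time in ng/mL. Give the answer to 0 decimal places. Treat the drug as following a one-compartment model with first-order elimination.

C₀ = Dose / Vd = 2150 / 17.4 = 123.6 mg/L
k = ln2 / t½ = 0.693147 / 42.4 = 0.01635 h⁻¹
C = C₀ · e^(−k·t) = 123.6 × e^(−0.01635 × 132)
  = 123.6 × 0.1155 = 14.28 mg/L
Convert: 14.28 mg/L × 1000 = 14280 ng/mL

14280 ng/mL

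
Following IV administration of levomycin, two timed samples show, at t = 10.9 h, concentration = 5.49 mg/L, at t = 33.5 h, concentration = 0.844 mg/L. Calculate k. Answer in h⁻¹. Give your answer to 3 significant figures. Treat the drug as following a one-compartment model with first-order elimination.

0.0829 h⁻¹

k = ln(C₁/C₂) / (t₂ − t₁) = ln(5.49/0.844) / (33.5 − 10.9)
  = 1.873 / 22.60 = 0.08288 h⁻¹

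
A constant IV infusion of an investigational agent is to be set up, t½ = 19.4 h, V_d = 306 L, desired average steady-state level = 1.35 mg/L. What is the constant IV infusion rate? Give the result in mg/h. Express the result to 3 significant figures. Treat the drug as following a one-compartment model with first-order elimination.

k = ln2 / t½ = 0.693147 / 19.4 = 0.03573 h⁻¹
CL = k × Vd = 0.03573 × 306 = 10.93 L/h
At steady state, infusion rate R₀ = Css × CL = 1.35 × 10.93 = 14.76 mg/h

14.8 mg/h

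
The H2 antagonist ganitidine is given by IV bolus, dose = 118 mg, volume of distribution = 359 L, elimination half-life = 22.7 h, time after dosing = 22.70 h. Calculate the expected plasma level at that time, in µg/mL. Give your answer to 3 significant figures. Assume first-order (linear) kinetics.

C₀ = Dose / Vd = 118.0 / 359 = 0.3287 mg/L
k = ln2 / t½ = 0.693147 / 22.7 = 0.03054 h⁻¹
t / t½ = 22.70 / 22.7 = 1 half-lives
C = C₀ × (1/2)^1 = 0.3287 × 0.5000 = 0.1644 mg/L
(0.1644 mg/L = 0.1644 µg/mL)

0.164 µg/mL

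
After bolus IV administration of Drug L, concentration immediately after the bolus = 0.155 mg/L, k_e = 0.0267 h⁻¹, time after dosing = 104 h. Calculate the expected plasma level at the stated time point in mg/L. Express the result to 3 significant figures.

C = C₀ · e^(−k·t) = 0.1550 × e^(−0.02670 × 104)
  = 0.1550 × 0.06224 = 0.009647 mg/L

0.00965 mg/L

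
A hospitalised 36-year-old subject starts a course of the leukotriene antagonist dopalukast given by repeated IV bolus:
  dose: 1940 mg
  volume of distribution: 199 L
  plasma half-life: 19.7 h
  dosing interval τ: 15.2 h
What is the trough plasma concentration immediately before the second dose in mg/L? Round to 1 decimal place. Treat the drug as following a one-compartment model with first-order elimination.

5.7 mg/L

C₀ per dose = Dose / Vd = 1940 / 199 = 9.749 mg/L
k = ln2 / t½ = 0.693147 / 19.7 = 0.03519 h⁻¹
Fraction remaining after one interval: r = e^(−kτ) = e^(−0.03519 × 15.2) = 0.5857
Before dose 2, 1 dose has been given (aged 1τ).
C_trough = C₀ × r = 9.749 × 0.5857 = 5.710 mg/L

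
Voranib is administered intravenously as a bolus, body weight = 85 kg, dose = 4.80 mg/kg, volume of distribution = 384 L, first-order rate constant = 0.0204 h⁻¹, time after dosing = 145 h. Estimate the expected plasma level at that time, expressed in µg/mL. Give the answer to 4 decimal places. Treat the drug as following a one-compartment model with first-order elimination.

Total dose = 4.80 × 85 = 408.0 mg
C₀ = Dose / Vd = 408.0 / 384 = 1.063 mg/L
C = C₀ · e^(−k·t) = 1.063 × e^(−0.02040 × 145)
  = 1.063 × 0.05192 = 0.05519 mg/L
(0.05519 mg/L = 0.05519 µg/mL)

0.0552 µg/mL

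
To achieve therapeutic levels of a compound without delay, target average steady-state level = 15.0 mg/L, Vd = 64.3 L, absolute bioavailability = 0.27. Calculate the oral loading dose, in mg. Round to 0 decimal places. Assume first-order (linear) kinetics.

3572 mg

LD = Css × Vd / F = 15.0 × 64.3 / 0.27 = 3572 mg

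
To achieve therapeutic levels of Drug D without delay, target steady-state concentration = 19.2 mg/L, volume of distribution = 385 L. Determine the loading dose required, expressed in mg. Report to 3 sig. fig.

LD = Css × Vd = 19.2 × 385 = 7392 mg

7390 mg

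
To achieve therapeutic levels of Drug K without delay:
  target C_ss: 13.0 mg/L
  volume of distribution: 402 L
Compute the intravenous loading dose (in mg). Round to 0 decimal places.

5226 mg

LD = Css × Vd = 13.0 × 402 = 5226 mg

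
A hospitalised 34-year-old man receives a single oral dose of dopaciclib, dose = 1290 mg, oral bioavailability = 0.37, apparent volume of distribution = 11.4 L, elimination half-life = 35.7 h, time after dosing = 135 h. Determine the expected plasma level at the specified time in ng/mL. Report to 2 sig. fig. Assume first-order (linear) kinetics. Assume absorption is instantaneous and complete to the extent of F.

3000 ng/mL

Amount reaching circulation = F × Dose = 0.37 × 1290 = 477.3 mg
C₀ = F·Dose / Vd = 477.3 / 11.4 = 41.87 mg/L
k = ln2 / t½ = 0.693147 / 35.7 = 0.01942 h⁻¹
C = C₀ · e^(−k·t) = 41.87 × e^(−0.01942 × 135)
  = 41.87 × 0.07268 = 3.043 mg/L
Convert: 3.043 mg/L × 1000 = 3043 ng/mL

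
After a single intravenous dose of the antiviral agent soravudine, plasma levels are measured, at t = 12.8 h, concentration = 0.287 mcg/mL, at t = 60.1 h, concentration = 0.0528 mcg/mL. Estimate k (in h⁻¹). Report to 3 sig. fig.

0.0358 h⁻¹

k = ln(C₁/C₂) / (t₂ − t₁) = ln(0.287/0.0528) / (60.1 − 12.8)
  = 1.693 / 47.30 = 0.03579 h⁻¹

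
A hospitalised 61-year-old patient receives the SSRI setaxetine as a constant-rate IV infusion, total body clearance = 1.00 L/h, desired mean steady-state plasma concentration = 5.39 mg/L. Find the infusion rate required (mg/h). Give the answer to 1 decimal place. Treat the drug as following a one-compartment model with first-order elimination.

5.4 mg/h

At steady state, infusion rate R₀ = Css × CL = 5.39 × 1.000 = 5.390 mg/h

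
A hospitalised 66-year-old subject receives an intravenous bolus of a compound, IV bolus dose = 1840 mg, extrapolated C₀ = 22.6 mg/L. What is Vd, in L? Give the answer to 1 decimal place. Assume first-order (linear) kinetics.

81.4 L

Vd = Dose / C₀ = 1840 / 22.6 = 81.42 L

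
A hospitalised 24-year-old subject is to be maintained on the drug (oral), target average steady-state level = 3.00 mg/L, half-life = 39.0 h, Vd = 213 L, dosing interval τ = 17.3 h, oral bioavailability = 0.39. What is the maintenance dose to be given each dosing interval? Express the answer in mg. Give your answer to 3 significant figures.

k = ln2 / t½ = 0.693147 / 39.0 = 0.01777 h⁻¹
CL = k × Vd = 0.01777 × 213 = 3.785 L/h
At steady state, F × (Dose/τ) = Css × CL.
Dose = Css × CL × τ / F = 3.00 × 3.785 × 17.3 / 0.39 = 503.7 mg

504 mg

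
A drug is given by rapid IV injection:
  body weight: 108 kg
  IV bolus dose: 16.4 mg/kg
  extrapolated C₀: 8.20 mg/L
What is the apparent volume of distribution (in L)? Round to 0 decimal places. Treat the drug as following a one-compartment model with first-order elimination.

Dose = 16.4 × 108 = 1771 mg
Vd = Dose / C₀ = 1771 / 8.20 = 216.0 L

216 L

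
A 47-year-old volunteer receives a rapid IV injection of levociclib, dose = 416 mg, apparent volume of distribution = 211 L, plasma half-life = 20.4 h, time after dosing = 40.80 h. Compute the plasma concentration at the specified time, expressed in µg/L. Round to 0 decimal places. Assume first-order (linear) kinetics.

C₀ = Dose / Vd = 416.0 / 211 = 1.972 mg/L
k = ln2 / t½ = 0.693147 / 20.4 = 0.03398 h⁻¹
t / t½ = 40.80 / 20.4 = 2 half-lives
C = C₀ × (1/2)^2 = 1.972 × 0.2500 = 0.4930 mg/L
Convert: 0.4930 mg/L × 1000 = 493.0 µg/L

493 µg/L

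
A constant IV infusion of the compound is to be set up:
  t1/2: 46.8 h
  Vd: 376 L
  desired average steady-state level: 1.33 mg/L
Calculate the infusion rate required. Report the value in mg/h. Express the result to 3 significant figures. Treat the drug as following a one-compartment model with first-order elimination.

k = ln2 / t½ = 0.693147 / 46.8 = 0.01481 h⁻¹
CL = k × Vd = 0.01481 × 376 = 5.569 L/h
At steady state, infusion rate R₀ = Css × CL = 1.33 × 5.569 = 7.407 mg/h

7.41 mg/h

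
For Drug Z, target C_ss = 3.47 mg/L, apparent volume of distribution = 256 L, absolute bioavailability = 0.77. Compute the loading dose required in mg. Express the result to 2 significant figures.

1200 mg

LD = Css × Vd / F = 3.47 × 256 / 0.77 = 1154 mg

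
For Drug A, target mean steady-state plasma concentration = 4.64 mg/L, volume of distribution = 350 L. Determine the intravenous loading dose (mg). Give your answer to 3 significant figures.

1620 mg

LD = Css × Vd = 4.64 × 350 = 1624 mg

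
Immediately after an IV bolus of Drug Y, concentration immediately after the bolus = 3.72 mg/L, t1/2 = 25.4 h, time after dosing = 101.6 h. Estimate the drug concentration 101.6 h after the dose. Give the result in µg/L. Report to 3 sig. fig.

233 µg/L

k = ln2 / t½ = 0.693147 / 25.4 = 0.02729 h⁻¹
t / t½ = 101.6 / 25.4 = 4 half-lives
C = C₀ × (1/2)^4 = 3.720 × 0.06250 = 0.2325 mg/L
Convert: 0.2325 mg/L × 1000 = 232.5 µg/L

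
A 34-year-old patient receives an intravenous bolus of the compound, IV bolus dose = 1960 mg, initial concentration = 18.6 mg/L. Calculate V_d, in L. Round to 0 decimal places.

Vd = Dose / C₀ = 1960 / 18.6 = 105.4 L

105 L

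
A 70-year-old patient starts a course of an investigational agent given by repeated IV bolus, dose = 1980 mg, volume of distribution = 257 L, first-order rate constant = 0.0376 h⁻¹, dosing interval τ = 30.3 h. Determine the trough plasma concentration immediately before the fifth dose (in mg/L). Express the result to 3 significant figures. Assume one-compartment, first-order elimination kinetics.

3.59 mg/L

C₀ per dose = Dose / Vd = 1980 / 257 = 7.704 mg/L
Fraction remaining after one interval: r = e^(−kτ) = e^(−0.03760 × 30.3) = 0.3200
Before dose 5, 4 doses have been given (aged 1τ, 2τ, 3τ, 4τ).
C_trough = C₀ × (r + r² + … + r^4) = C₀ × r(1−r^4)/(1−r)
        = 7.704 × 0.3200 × (1 − 0.01049) / (1 − 0.3200) = 3.587 mg/L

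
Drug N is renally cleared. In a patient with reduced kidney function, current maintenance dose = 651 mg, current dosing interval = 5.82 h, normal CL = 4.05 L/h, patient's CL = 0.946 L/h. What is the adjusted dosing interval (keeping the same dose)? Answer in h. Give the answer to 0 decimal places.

To keep the same average steady-state level, dosing rate must scale with clearance.
CL ratio = 0.946 / 4.05 = 0.2336
New interval (same dose) = 5.82 / 0.2336 = 24.91 h

25 h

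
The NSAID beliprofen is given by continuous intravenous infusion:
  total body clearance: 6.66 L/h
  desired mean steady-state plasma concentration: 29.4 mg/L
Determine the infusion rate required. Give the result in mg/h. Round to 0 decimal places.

196 mg/h

At steady state, infusion rate R₀ = Css × CL = 29.4 × 6.660 = 195.8 mg/h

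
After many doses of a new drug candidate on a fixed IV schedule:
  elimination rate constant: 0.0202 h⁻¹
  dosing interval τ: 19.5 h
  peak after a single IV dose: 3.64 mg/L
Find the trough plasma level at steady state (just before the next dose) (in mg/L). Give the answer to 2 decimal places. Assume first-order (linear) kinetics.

e^(−kτ) = e^(−0.02020 × 19.5) = 0.6744
Accumulation ratio R = 1 / (1 − e^(−kτ)) = 1 / (1 − 0.6744) = 3.071
Steady-state trough = C₀ × R × e^(−kτ) = 3.64 × 3.071 × 0.6744 = 7.539 mg/L

7.54 mg/L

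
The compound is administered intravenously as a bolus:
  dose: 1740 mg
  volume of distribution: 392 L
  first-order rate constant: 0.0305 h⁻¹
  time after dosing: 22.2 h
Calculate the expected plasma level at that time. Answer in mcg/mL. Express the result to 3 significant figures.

C₀ = Dose / Vd = 1740 / 392 = 4.439 mg/L
C = C₀ · e^(−k·t) = 4.439 × e^(−0.03050 × 22.2)
  = 4.439 × 0.5081 = 2.255 mg/L
(2.255 mg/L = 2.255 mcg/mL)

2.26 mcg/mL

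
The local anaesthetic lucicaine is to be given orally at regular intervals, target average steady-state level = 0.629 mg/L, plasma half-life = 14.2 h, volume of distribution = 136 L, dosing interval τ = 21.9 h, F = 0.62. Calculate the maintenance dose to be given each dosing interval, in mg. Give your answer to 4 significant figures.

147.5 mg

k = ln2 / t½ = 0.693147 / 14.2 = 0.04881 h⁻¹
CL = k × Vd = 0.04881 × 136 = 6.638 L/h
At steady state, F × (Dose/τ) = Css × CL.
Dose = Css × CL × τ / F = 0.629 × 6.638 × 21.9 / 0.62 = 147.5 mg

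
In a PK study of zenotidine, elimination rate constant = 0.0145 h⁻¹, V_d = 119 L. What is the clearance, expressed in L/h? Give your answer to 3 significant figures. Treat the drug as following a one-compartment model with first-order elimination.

1.73 L/h

CL = k × Vd = 0.0145 × 119 = 1.726 L/h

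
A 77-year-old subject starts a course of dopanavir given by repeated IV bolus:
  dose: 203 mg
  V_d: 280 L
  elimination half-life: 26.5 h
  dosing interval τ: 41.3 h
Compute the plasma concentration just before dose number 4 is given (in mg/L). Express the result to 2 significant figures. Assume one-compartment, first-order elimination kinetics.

0.36 mg/L

C₀ per dose = Dose / Vd = 203 / 280 = 0.7250 mg/L
k = ln2 / t½ = 0.693147 / 26.5 = 0.02616 h⁻¹
Fraction remaining after one interval: r = e^(−kτ) = e^(−0.02616 × 41.3) = 0.3395
Before dose 4, 3 doses have been given (aged 1τ, 2τ, 3τ).
C_trough = C₀ × (r + r² + … + r^3) = C₀ × r(1−r^3)/(1−r)
        = 0.7250 × 0.3395 × (1 − 0.03913) / (1 − 0.3395) = 0.3581 mg/L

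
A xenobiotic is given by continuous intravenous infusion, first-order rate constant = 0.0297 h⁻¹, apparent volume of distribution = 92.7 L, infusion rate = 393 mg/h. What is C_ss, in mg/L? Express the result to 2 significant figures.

140 mg/L

CL = k × Vd = 0.02970 × 92.7 = 2.753 L/h
At steady state Css = R₀ / CL = 393 / 2.753 = 142.8 mg/L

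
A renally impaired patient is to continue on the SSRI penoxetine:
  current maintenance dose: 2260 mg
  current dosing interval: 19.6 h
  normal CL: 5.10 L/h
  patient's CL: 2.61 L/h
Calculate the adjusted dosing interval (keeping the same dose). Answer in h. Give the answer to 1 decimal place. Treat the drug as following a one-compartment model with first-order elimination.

38.3 h

To keep the same average steady-state level, dosing rate must scale with clearance.
CL ratio = 2.61 / 5.10 = 0.5118
New interval (same dose) = 19.6 / 0.5118 = 38.30 h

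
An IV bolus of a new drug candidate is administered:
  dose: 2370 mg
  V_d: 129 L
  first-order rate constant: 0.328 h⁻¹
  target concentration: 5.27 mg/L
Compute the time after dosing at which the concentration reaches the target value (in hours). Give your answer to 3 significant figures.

3.81 h

C₀ = Dose / Vd = 2370 / 129 = 18.37 mg/L
t = ln(C₀ / C) / k = ln(18.37 / 5.27) / 0.3280
  = ln(3.486) / 0.3280 = 1.249 / 0.3280 = 3.808 h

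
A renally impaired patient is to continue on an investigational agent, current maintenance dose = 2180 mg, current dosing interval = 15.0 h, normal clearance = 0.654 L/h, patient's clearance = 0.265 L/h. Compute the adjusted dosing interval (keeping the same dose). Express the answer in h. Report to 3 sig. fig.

To keep the same average steady-state level, dosing rate must scale with clearance.
CL ratio = 0.265 / 0.654 = 0.4052
New interval (same dose) = 15.0 / 0.4052 = 37.02 h

37.0 h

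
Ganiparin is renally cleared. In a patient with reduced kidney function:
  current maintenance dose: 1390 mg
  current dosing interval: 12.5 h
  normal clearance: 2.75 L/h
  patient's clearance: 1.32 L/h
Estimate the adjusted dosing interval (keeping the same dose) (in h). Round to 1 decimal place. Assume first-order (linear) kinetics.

26.0 h

To keep the same average steady-state level, dosing rate must scale with clearance.
CL ratio = 1.32 / 2.75 = 0.4800
New interval (same dose) = 12.5 / 0.4800 = 26.04 h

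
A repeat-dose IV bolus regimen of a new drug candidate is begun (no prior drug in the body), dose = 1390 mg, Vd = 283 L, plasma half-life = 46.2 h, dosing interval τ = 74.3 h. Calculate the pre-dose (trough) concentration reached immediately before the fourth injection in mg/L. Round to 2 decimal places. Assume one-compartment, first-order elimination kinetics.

2.31 mg/L

C₀ per dose = Dose / Vd = 1390 / 283 = 4.912 mg/L
k = ln2 / t½ = 0.693147 / 46.2 = 0.01500 h⁻¹
Fraction remaining after one interval: r = e^(−kτ) = e^(−0.01500 × 74.3) = 0.3281
Before dose 4, 3 doses have been given (aged 1τ, 2τ, 3τ).
C_trough = C₀ × (r + r² + … + r^3) = C₀ × r(1−r^3)/(1−r)
        = 4.912 × 0.3281 × (1 − 0.03532) / (1 − 0.3281) = 2.314 mg/L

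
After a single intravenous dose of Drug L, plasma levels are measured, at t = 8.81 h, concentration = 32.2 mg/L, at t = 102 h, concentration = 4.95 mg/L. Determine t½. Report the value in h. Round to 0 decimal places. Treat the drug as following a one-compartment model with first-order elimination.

34 h

k = ln(C₁/C₂) / (t₂ − t₁) = ln(32.2/4.95) / (102 − 8.81)
  = 1.873 / 93.19 = 0.02010 h⁻¹
t½ = ln2 / k = 0.693147 / 0.02010 = 34.48 h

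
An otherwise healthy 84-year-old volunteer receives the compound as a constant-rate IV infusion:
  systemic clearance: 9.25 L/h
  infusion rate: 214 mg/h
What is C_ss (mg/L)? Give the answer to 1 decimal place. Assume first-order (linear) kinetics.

23.1 mg/L

At steady state Css = R₀ / CL = 214 / 9.250 = 23.14 mg/L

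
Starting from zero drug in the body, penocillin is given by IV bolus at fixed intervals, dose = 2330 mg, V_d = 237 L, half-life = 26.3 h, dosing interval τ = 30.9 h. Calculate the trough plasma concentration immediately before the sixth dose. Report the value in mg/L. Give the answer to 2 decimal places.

7.68 mg/L

C₀ per dose = Dose / Vd = 2330 / 237 = 9.831 mg/L
k = ln2 / t½ = 0.693147 / 26.3 = 0.02636 h⁻¹
Fraction remaining after one interval: r = e^(−kτ) = e^(−0.02636 × 30.9) = 0.4429
Before dose 6, 5 doses have been given (aged 1τ, 2τ, 3τ, 4τ, 5τ).
C_trough = C₀ × (r + r² + … + r^5) = C₀ × r(1−r^5)/(1−r)
        = 9.831 × 0.4429 × (1 − 0.01704) / (1 − 0.4429) = 7.683 mg/L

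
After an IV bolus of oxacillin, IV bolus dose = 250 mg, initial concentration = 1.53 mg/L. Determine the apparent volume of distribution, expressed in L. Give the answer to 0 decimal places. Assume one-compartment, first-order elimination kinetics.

163 L

Vd = Dose / C₀ = 250.0 / 1.53 = 163.4 L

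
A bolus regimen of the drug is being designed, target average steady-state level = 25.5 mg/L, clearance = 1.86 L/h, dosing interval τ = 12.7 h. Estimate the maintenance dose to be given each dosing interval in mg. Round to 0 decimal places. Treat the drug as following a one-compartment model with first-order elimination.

At steady state, Dose/τ = Css × CL.
Dose = Css × CL × τ = 25.5 × 1.860 × 12.7 = 602.4 mg

602 mg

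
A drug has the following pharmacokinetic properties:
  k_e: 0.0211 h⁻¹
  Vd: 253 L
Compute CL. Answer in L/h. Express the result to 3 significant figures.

5.34 L/h

CL = k × Vd = 0.0211 × 253 = 5.338 L/h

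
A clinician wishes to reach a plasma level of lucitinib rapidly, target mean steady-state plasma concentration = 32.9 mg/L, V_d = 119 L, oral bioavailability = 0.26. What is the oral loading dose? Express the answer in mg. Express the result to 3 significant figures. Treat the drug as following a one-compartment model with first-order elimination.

15100 mg

LD = Css × Vd / F = 32.9 × 119 / 0.26 = 15060 mg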